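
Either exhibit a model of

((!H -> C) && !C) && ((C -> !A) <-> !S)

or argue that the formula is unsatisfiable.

A = False, C = False, S = False, H = True

  (!H -> C) && !C = True
    !H -> C = True
      !H = False
    !C = True
  (C -> !A) <-> !S = True
    C -> !A = True
      !A = True
    !S = True
Both conjuncts True, so the formula holds.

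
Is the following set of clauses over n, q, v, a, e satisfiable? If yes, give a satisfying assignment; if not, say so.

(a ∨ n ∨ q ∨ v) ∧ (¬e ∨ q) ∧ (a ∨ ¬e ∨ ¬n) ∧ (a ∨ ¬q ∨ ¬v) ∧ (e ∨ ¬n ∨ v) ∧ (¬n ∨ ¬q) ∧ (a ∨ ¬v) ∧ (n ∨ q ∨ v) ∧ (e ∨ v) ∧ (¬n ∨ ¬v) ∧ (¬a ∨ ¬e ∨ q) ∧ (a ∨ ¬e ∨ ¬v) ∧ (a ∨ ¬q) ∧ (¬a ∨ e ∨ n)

Set n = False.
Try q = False:
  (¬e ∨ q) forces e = False.
  (n ∨ q ∨ v) forces v = True.
  (a ∨ ¬v) forces a = True.
  clause (¬a ∨ e ∨ n) is falsified — backtrack.
So q = True.
  then (a ∨ ¬q) forces a = True.
  then (¬a ∨ e ∨ n) forces e = True.
Set v = False.
All clauses satisfied.

n = False, q = True, v = False, a = True, e = True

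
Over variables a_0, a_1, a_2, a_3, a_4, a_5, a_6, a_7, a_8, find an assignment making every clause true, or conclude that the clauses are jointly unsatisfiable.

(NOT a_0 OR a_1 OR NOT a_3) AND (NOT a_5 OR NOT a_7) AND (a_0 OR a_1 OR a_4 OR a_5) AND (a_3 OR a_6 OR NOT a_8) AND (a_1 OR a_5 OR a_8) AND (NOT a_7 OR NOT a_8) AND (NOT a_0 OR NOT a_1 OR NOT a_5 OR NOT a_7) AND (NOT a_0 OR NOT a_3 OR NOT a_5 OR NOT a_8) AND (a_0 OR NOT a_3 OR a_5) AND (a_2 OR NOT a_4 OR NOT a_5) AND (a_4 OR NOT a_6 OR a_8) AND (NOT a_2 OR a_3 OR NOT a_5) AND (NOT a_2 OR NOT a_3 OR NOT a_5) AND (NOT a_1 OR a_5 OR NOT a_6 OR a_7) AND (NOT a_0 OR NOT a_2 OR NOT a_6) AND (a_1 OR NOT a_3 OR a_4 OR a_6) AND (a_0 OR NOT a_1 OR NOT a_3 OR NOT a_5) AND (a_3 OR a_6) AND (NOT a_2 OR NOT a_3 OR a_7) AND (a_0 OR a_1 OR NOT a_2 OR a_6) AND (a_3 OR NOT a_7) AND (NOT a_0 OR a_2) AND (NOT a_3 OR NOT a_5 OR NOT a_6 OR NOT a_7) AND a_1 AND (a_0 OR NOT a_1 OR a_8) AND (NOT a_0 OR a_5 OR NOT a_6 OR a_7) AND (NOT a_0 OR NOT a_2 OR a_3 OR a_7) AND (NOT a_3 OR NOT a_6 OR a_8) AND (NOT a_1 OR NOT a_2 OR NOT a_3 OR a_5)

Unit clause (a_1) forces a_1 = True.
Try a_0 = True:
  (NOT a_0 OR a_2) forces a_2 = True.
  (NOT a_0 OR NOT a_2 OR NOT a_6) forces a_6 = False.
  (a_3 OR a_6) forces a_3 = True.
  (NOT a_2 OR NOT a_3 OR NOT a_5) forces a_5 = False.
  clause (NOT a_1 OR NOT a_2 OR NOT a_3 OR a_5) is falsified — backtrack.
So a_0 = False.
  then (a_0 OR NOT a_1 OR a_8) forces a_8 = True.
  then (NOT a_7 OR NOT a_8) forces a_7 = False.
Set a_2 = False.
Set a_3 = False.
  then (a_3 OR a_6 OR NOT a_8) forces a_6 = True.
  then (NOT a_1 OR a_5 OR NOT a_6 OR a_7) forces a_5 = True.
  then (a_2 OR NOT a_4 OR NOT a_5) forces a_4 = False.
All clauses satisfied.

a_0 = False; a_1 = True; a_2 = False; a_3 = False; a_4 = False; a_5 = True; a_6 = True; a_7 = False; a_8 = True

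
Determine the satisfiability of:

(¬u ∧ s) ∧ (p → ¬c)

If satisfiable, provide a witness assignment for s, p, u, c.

s: True, p: False, u: False, c: False

  ¬u ∧ s = True
    ¬u = True
  p → ¬c = True
    ¬c = True
Both conjuncts True, so the formula holds.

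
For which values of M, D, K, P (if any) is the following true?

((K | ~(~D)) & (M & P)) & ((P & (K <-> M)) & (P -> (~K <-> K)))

Case P = True: the formula simplifies to ((K | ~(~D)) & M) & ((K <-> M) & (~K <-> K)).
  K = True: the conjunct ~K <-> K becomes ~True <-> True = False.
  K = False: the conjunct ~K <-> K becomes ~False <-> False = False.
Case P = False: the conjunct P is False.
Both cases fail — unsatisfiable.

Unsatisfiable — no assignment works.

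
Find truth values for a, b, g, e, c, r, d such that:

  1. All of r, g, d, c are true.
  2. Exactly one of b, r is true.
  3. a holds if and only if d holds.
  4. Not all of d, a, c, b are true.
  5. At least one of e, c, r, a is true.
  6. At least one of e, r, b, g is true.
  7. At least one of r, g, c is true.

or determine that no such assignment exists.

a = True, b = False, g = True, e = True, c = True, r = True, d = True

  (1) {r, g, d, c}: all 4 true ✓
  (2) {b, r}: 1 true — exactly one ✓
  (3) a=T, d=T — same ✓
  (4) {d, a, c, b}: 3/4 true — not all ✓
  (5) {e, c, r, a}: 4 true — at least one ✓
  (6) {e, r, b, g}: 3 true — at least one ✓
  (7) {r, g, c}: 3 true — at least one ✓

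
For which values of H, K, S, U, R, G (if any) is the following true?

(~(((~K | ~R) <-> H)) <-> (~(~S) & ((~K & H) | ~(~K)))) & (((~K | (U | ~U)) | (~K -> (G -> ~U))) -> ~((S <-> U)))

H = False, K = True, S = True, U = False, R = False, G = True

  ~(((~K | ~R) <-> H)) <-> (~(~S) & ((~K & H) | ~(~K))) = True
    ~(((~K | ~R) <-> H)) = True
      (~K | ~R) <-> H = False
        ~K | ~R = True
          ~K = False
          ~R = True
    ~(~S) & ((~K & H) | ~(~K)) = True
      ~(~S) = True
        ~S = False
      (~K & H) | ~(~K) = True
        ~K & H = False
          ~K = False
        ~(~K) = True
          ~K = False
  ((~K | (U | ~U)) | (~K -> (G -> ~U))) -> ~((S <-> U)) = True
    (~K | (U | ~U)) | (~K -> (G -> ~U)) = True
      ~K | (U | ~U) = True
        ~K = False
        U | ~U = True
          ~U = True
      ~K -> (G -> ~U) = True
        ~K = False
        G -> ~U = True
          ~U = True
    ~((S <-> U)) = True
      S <-> U = False
Both conjuncts True, so the formula holds.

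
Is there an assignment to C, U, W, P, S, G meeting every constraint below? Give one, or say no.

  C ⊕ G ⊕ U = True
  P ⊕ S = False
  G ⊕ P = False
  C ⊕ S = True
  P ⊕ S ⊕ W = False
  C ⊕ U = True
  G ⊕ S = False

C = True, U = False, W = False, P = False, S = False, G = False

C ⊕ G ⊕ U = T ⊕ F ⊕ F = True ✓
P ⊕ S = F ⊕ F = False ✓
G ⊕ P = F ⊕ F = False ✓
C ⊕ S = T ⊕ F = True ✓
P ⊕ S ⊕ W = F ⊕ F ⊕ F = False ✓
C ⊕ U = T ⊕ F = True ✓
G ⊕ S = F ⊕ F = False ✓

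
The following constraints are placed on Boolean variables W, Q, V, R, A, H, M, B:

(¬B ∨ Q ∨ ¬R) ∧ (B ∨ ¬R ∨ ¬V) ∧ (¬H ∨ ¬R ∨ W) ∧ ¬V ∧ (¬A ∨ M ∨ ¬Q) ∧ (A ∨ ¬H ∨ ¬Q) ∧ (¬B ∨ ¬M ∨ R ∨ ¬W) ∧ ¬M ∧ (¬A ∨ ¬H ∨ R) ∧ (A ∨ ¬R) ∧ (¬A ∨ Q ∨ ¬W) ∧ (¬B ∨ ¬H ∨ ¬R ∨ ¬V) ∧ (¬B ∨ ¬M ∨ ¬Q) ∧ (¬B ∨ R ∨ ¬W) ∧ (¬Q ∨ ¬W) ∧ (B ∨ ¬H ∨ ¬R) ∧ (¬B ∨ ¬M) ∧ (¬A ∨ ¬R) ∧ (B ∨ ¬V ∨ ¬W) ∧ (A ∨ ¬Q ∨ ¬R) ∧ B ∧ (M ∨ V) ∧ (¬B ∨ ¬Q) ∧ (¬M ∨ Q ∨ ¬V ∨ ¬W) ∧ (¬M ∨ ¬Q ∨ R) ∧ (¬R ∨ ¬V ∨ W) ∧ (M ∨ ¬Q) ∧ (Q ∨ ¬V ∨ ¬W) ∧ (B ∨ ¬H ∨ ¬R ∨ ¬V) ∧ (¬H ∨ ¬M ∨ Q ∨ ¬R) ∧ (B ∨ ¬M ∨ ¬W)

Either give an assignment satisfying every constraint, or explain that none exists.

The formula is unsatisfiable.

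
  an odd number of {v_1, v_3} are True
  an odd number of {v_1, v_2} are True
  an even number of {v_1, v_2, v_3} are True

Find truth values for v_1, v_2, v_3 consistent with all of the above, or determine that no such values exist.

v_1 = False; v_2 = True; v_3 = True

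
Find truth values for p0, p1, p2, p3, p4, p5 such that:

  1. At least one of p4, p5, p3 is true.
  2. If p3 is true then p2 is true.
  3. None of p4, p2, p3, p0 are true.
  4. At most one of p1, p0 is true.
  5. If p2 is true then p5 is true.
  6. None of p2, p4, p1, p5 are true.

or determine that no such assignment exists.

No satisfying assignment exists.

Case p3 = True:
  Constraint (3) is violated (p3=T) — contradiction.
Case p3 = False:
  (3) forces p4 = False.
  (1) with p4=F, p3=F forces p5 = True.
  Constraint (6) is violated (p5=T) — contradiction.
Both cases fail — unsatisfiable.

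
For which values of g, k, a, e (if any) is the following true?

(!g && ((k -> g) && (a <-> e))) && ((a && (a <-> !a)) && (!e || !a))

The conjunct a <-> !a is unsatisfiable on its own:
  a=F: evaluates to False.
  a=T: evaluates to False.
So the whole conjunction is unsatisfiable.

Unsatisfiable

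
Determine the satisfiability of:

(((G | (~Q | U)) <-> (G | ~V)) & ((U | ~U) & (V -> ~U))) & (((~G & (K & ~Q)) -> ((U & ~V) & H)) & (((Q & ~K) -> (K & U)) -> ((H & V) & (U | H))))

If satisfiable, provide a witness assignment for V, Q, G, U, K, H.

V = True, Q = True, G = True, U = False, K = False, H = True

  ((G | (~Q | U)) <-> (G | ~V)) & ((U | ~U) & (V -> ~U)) = True
    (G | (~Q | U)) <-> (G | ~V) = True
      G | (~Q | U) = True
        ~Q | U = False
          ~Q = False
      G | ~V = True
        ~V = False
    (U | ~U) & (V -> ~U) = True
      U | ~U = True
        ~U = True
      V -> ~U = True
        ~U = True
  ((~G & (K & ~Q)) -> ((U & ~V) & H)) & (((Q & ~K) -> (K & U)) -> ((H & V) & (U | H))) = True
    (~G & (K & ~Q)) -> ((U & ~V) & H) = True
      ~G & (K & ~Q) = False
        ~G = False
        K & ~Q = False
          ~Q = False
      (U & ~V) & H = False
        U & ~V = False
          ~V = False
    ((Q & ~K) -> (K & U)) -> ((H & V) & (U | H)) = True
      (Q & ~K) -> (K & U) = False
        Q & ~K = True
          ~K = True
        K & U = False
      (H & V) & (U | H) = True
        H & V = True
        U | H = True
Both conjuncts True, so the formula holds.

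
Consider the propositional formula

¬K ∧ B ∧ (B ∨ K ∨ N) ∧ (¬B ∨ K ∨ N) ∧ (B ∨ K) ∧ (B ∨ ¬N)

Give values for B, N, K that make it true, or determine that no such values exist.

B = True; N = True; K = False

Unit clause (¬K) forces K = False.
Unit clause (B) forces B = True.
In (¬B ∨ K ∨ N) only N is left, so N = True.
Check each clause:
  (¬K): ¬K holds.
  (B): B holds.
  (B ∨ K ∨ N): B holds.
  (¬B ∨ K ∨ N): N holds.
  (B ∨ K): B holds.
  (B ∨ ¬N): B holds.
All clauses satisfied.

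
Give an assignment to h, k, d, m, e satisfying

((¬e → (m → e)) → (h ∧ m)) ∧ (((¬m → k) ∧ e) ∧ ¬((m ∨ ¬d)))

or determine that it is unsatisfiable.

The formula is unsatisfiable.

Case m = True: the conjunct ¬((m ∨ ¬d)) becomes ¬((True ∨ ¬d)) = False.
Case m = False: the conjunct (¬e → (m → e)) → (h ∧ m) becomes (¬e → True) → (h ∧ False) = False.
Both cases fail — unsatisfiable.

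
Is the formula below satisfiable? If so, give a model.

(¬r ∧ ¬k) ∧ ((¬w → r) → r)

k = False, w = False, r = False

  ¬r ∧ ¬k = True
    ¬r = True
    ¬k = True
  (¬w → r) → r = True
    ¬w → r = False
      ¬w = True
Both conjuncts True, so the formula holds.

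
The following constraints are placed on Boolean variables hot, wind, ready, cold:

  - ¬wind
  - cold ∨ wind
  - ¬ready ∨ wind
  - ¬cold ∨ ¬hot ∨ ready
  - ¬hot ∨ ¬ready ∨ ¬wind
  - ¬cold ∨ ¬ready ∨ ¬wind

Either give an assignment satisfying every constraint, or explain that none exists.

hot: False, wind: False, ready: False, cold: True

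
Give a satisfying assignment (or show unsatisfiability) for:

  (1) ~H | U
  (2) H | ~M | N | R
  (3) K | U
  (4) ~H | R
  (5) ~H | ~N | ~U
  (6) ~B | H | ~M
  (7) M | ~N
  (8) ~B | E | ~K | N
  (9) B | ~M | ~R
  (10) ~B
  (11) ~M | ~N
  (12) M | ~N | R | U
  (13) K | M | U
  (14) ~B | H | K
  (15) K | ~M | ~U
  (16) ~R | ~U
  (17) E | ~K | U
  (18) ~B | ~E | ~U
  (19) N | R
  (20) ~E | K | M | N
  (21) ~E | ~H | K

Unit clause (~B) forces B = False.
Try N = True:
  (M | ~N) forces M = True.
  clause (~M | ~N) is falsified — backtrack.
So N = False.
  then (N | R) forces R = True.
  then (B | ~M | ~R) forces M = False.
  then (~R | ~U) forces U = False.
  then (~H | U) forces H = False.
  then (K | U) forces K = True.
  then (E | ~K | U) forces E = True.
All clauses satisfied.

N: False, K: True, E: True, U: False, B: False, R: True, H: False, M: False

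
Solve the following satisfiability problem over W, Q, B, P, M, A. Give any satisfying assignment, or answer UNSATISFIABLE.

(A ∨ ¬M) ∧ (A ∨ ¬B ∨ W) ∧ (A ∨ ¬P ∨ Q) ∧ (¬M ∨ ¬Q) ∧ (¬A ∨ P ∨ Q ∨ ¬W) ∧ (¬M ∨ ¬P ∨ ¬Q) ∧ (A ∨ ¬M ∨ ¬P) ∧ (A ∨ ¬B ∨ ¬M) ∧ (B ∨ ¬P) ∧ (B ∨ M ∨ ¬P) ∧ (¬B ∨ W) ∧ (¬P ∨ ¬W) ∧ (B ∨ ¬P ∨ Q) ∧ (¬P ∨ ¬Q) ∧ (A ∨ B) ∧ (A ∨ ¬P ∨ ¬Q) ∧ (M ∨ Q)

Set W = True.
  then (¬P ∨ ¬W) forces P = False.
Try Q = False:
  (¬A ∨ P ∨ Q ∨ ¬W) forces A = False.
  (A ∨ ¬M) forces M = False.
  clause (M ∨ Q) is falsified — backtrack.
So Q = True.
  then (¬M ∨ ¬Q) forces M = False.
Set B = True.
Set A = True.
All clauses satisfied.

W = True, Q = True, B = True, P = False, M = False, A = True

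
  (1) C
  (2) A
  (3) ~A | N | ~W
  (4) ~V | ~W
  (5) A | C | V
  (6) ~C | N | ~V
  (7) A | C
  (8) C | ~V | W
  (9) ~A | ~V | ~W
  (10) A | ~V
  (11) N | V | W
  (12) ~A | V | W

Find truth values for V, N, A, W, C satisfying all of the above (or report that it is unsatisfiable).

V: False, N: True, A: True, W: True, C: True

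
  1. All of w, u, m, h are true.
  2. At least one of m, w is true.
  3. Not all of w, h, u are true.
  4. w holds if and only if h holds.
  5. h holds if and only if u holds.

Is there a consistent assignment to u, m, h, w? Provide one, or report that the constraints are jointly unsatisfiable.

The formula is unsatisfiable.

Case h = True:
  (1) forces w = True.
  (1) forces u = True.
  Constraint (3) is violated (w=T, h=T, u=T) — contradiction.
Case h = False:
  Constraint (1) is violated (h=F) — contradiction.
Both cases fail — unsatisfiable.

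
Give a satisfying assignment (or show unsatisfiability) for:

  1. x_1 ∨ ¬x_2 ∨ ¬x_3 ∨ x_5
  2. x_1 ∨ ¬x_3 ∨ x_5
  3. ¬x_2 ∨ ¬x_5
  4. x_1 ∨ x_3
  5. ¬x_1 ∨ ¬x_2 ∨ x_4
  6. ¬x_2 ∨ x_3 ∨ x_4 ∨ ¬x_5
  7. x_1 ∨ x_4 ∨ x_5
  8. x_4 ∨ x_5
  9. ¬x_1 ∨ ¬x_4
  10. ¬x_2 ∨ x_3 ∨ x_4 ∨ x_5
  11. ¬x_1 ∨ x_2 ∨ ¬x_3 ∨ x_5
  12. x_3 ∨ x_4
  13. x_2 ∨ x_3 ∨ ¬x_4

Set x_1 = False.
  then (x_1 ∨ x_3) forces x_3 = True.
  then (x_1 ∨ ¬x_3 ∨ x_5) forces x_5 = True.
  then (¬x_2 ∨ ¬x_5) forces x_2 = False.
Set x_4 = True.
All clauses satisfied.

x_1: False; x_2: False; x_3: True; x_4: True; x_5: True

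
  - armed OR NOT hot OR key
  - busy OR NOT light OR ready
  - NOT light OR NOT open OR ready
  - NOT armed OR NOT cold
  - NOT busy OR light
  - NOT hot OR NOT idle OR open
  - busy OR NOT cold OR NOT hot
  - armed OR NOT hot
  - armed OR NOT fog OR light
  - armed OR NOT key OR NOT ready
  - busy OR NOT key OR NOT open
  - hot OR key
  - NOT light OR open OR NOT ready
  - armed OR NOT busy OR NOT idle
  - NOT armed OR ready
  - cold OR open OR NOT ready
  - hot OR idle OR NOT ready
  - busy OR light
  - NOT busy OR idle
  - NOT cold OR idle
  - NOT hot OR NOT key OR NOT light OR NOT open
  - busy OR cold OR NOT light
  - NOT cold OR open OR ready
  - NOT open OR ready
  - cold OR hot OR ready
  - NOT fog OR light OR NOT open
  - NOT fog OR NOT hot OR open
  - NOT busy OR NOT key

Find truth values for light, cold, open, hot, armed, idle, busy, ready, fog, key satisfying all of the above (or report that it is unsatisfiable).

Try light = False:
  (NOT busy OR light) forces busy = False.
  clause (busy OR light) is falsified — backtrack.
So light = True.
Set cold = False.
  then (busy OR cold OR NOT light) forces busy = True.
  then (NOT busy OR NOT key) forces key = False.
  then (hot OR key) forces hot = True.
  then (NOT busy OR idle) forces idle = True.
  then (armed OR NOT hot OR key) forces armed = True.
  then (NOT hot OR NOT idle OR open) forces open = True.
  then (NOT armed OR ready) forces ready = True.
Set fog = True.
All clauses satisfied.

light=T, cold=F, open=T, hot=T, armed=T, idle=T, busy=T, ready=T, fog=T, key=F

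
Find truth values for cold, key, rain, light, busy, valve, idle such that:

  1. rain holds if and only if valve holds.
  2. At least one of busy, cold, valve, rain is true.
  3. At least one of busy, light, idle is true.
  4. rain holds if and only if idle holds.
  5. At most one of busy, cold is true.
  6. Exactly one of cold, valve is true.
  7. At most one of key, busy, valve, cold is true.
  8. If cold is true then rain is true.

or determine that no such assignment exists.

cold=F; key=F; rain=T; light=T; busy=F; valve=T; idle=T

  (1) rain=T, valve=T — same ✓
  (2) {busy, cold, valve, rain}: 2 true — at least one ✓
  (3) {busy, light, idle}: 2 true — at least one ✓
  (4) rain=T, idle=T — same ✓
  (5) {busy, cold}: 0 true — at most one ✓
  (6) {cold, valve}: 1 true — exactly one ✓
  (7) {key, busy, valve, cold}: 1 true — at most one ✓
  (8) cold=F ⇒ rain: vacuous ✓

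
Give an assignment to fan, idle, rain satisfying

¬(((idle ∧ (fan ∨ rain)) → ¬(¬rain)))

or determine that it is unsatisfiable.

fan=T, idle=T, rain=F

  ¬(((idle ∧ (fan ∨ rain)) → ¬(¬rain))) = True
    (idle ∧ (fan ∨ rain)) → ¬(¬rain) = False
      idle ∧ (fan ∨ rain) = True
        fan ∨ rain = True
      ¬(¬rain) = False
        ¬rain = True
The formula evaluates to True.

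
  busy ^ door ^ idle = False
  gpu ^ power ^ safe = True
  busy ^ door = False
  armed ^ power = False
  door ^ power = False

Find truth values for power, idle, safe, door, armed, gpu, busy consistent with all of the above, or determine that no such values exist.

power = False; idle = False; safe = True; door = False; armed = False; gpu = False; busy = False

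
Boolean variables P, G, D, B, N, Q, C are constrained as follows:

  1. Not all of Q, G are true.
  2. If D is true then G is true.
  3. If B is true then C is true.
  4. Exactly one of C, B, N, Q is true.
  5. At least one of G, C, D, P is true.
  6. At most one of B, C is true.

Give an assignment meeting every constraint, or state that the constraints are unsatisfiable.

P: True, G: False, D: False, B: False, N: False, Q: False, C: True

  (1) {Q, G}: 0/2 true — not all ✓
  (2) D=F ⇒ G: vacuous ✓
  (3) B=F ⇒ C: vacuous ✓
  (4) {C, B, N, Q}: 1 true — exactly one ✓
  (5) {G, C, D, P}: 2 true — at least one ✓
  (6) {B, C}: 1 true — at most one ✓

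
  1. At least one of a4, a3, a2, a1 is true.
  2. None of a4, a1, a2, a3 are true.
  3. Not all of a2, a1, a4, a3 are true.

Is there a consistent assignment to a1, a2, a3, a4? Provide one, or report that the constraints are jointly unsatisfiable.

UNSATISFIABLE

Case a1 = True:
  Constraint (2) is violated (a1=T) — contradiction.
Case a1 = False:
  (2) forces a4 = False.
  (2) forces a2 = False.
  (1) with a4=F, a2=F, a1=F forces a3 = True.
  Constraint (2) is violated (a3=T) — contradiction.
Both cases fail — unsatisfiable.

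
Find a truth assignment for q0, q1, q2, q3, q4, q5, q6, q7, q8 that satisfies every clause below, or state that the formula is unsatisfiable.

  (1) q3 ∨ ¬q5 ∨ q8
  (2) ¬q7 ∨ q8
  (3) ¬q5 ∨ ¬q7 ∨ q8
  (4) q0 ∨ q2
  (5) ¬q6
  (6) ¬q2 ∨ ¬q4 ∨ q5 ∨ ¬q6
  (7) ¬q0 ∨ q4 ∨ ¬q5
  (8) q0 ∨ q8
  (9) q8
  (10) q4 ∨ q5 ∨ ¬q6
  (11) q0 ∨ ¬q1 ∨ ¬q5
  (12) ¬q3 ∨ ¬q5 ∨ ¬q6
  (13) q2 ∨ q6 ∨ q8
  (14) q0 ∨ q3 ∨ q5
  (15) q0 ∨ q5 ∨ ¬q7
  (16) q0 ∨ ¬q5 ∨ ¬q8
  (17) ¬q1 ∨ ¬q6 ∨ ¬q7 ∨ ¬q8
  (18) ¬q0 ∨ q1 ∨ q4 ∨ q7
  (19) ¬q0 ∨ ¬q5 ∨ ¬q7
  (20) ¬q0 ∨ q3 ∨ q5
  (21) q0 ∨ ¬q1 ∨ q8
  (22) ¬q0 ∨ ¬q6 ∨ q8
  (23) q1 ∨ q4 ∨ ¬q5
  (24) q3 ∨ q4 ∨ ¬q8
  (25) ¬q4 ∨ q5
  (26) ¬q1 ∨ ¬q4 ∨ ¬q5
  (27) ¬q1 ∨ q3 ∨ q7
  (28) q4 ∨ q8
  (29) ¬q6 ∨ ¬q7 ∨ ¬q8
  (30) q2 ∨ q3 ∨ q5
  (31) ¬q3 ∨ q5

Unit clause (¬q6) forces q6 = False.
Unit clause (q8) forces q8 = True.
Try q0 = False:
  (q0 ∨ q2) forces q2 = True.
  (q0 ∨ ¬q5 ∨ ¬q8) forces q5 = False.
  (q0 ∨ q3 ∨ q5) forces q3 = True.
  clause (¬q3 ∨ q5) is falsified — backtrack.
So q0 = True.
Set q1 = False.
Set q2 = False.
Set q3 = True.
  then (¬q3 ∨ q5) forces q5 = True.
  then (¬q0 ∨ q4 ∨ ¬q5) forces q4 = True.
  then (¬q0 ∨ ¬q5 ∨ ¬q7) forces q7 = False.
All clauses satisfied.

q0 = True, q1 = False, q2 = False, q3 = True, q4 = True, q5 = True, q6 = False, q7 = False, q8 = True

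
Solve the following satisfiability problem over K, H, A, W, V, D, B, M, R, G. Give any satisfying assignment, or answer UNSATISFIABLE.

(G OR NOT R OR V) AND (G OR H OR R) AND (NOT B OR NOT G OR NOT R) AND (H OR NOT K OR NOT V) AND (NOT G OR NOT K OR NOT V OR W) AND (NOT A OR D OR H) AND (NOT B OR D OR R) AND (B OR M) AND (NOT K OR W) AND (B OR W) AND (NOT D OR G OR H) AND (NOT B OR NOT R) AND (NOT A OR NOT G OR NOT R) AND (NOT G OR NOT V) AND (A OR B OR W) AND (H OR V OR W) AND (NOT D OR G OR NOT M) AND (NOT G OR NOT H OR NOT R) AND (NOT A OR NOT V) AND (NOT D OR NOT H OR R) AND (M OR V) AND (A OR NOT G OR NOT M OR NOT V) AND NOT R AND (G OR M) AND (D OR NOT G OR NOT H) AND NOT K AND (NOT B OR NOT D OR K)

K = False; H = True; A = False; W = True; V = True; D = False; B = False; M = True; R = False; G = False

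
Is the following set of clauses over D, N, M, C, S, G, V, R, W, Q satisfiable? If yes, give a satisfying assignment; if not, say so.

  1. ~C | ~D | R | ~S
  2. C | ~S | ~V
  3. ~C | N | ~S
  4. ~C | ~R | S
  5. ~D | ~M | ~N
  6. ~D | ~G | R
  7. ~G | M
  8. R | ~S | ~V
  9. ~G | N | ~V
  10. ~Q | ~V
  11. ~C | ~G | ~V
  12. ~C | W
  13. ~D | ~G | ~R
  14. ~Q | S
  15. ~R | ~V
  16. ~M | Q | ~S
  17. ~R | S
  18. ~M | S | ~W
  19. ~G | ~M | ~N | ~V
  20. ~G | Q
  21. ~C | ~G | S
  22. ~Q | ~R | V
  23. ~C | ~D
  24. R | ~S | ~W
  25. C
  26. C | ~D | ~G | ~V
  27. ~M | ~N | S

Unit clause (C) forces C = True.
In (~C | W) only W is left, so W = True.
In (~C | ~D) only ~D is left, so D = False.
Set N = False.
  then (~C | N | ~S) forces S = False.
  then (~C | ~R | S) forces R = False.
  then (~Q | S) forces Q = False.
  then (~M | S | ~W) forces M = False.
  then (~G | Q) forces G = False.
Set V = False.
All clauses satisfied.

D: False, N: False, M: False, C: True, S: False, G: False, V: False, R: False, W: True, Q: False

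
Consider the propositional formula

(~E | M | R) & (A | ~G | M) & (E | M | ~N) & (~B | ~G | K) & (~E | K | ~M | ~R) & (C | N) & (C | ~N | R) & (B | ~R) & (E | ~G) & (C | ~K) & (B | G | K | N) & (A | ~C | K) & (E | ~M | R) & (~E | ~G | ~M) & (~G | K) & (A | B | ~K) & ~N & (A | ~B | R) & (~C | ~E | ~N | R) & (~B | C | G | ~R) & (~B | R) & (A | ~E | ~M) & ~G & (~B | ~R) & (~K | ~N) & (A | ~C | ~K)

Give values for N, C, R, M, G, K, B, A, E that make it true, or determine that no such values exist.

Unit clause (~N) forces N = False.
Unit clause (~G) forces G = False.
In (C | N) only C is left, so C = True.
Try R = True:
  (B | ~R) forces B = True.
  clause (~B | ~R) is falsified — backtrack.
So R = False.
  then (~B | R) forces B = False.
  then (B | G | K | N) forces K = True.
  then (A | B | ~K) forces A = True.
Set M = True.
  then (E | ~M | R) forces E = True.
All clauses satisfied.

N = False, C = True, R = False, M = True, G = False, K = True, B = False, A = True, E = True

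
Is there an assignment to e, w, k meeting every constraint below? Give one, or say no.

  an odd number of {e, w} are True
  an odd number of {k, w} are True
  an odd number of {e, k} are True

The formula is unsatisfiable.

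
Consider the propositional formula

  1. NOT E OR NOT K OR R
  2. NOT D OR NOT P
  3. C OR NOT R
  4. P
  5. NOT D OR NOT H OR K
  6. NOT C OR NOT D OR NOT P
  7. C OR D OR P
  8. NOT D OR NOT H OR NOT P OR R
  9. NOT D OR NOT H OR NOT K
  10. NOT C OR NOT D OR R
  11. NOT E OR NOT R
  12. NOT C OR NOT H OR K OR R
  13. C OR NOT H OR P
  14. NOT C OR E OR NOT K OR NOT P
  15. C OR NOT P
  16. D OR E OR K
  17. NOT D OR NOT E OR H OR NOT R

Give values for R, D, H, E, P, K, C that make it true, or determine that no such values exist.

R = False, D = False, H = False, E = True, P = True, K = False, C = True

Unit clause (P) forces P = True.
In (C OR NOT P) only C is left, so C = True.
In (NOT D OR NOT P) only NOT D is left, so D = False.
Try R = True:
  (NOT E OR NOT R) forces E = False.
  (NOT C OR E OR NOT K OR NOT P) forces K = False.
  clause (D OR E OR K) is falsified — backtrack.
So R = False.
Try H = True:
  (NOT C OR NOT H OR K OR R) forces K = True.
  (NOT E OR NOT K OR R) forces E = False.
  clause (NOT C OR E OR NOT K OR NOT P) is falsified — backtrack.
So H = False.
Set E = True.
  then (NOT E OR NOT K OR R) forces K = False.
All clauses satisfied.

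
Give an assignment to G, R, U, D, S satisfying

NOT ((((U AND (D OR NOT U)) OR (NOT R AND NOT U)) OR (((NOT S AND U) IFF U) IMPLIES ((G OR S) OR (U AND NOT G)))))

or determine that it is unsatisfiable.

G = False, R = True, U = False, D = False, S = False

  NOT ((((U AND (D OR NOT U)) OR (NOT R AND NOT U)) OR (((NOT S AND U) IFF U) IMPLIES ((G OR S) OR (U AND NOT G))))) = True
    ((U AND (D OR NOT U)) OR (NOT R AND NOT U)) OR (((NOT S AND U) IFF U) IMPLIES ((G OR S) OR (U AND NOT G))) = False
      (U AND (D OR NOT U)) OR (NOT R AND NOT U) = False
        U AND (D OR NOT U) = False
          D OR NOT U = True
            NOT U = True
        NOT R AND NOT U = False
          NOT R = False
          NOT U = True
      ((NOT S AND U) IFF U) IMPLIES ((G OR S) OR (U AND NOT G)) = False
        (NOT S AND U) IFF U = True
          NOT S AND U = False
            NOT S = True
        (G OR S) OR (U AND NOT G) = False
          G OR S = False
          U AND NOT G = False
            NOT G = True
The formula evaluates to True.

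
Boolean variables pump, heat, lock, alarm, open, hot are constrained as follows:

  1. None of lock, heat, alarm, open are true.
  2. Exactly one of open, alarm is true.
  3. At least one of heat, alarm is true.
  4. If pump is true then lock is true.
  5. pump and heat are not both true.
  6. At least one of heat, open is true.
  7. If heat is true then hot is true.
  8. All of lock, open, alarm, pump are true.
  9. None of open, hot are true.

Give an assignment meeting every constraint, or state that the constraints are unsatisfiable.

No satisfying assignment exists.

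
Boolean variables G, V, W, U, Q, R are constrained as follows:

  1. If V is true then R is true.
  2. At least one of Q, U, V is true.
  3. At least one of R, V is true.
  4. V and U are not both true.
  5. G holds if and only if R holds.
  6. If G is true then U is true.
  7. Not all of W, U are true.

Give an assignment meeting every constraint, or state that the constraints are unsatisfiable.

G = True; V = False; W = False; U = True; Q = False; R = True

  (1) V=F ⇒ R: vacuous ✓
  (2) {Q, U, V}: 1 true — at least one ✓
  (3) {R, V}: 1 true — at least one ✓
  (4) V=F, U=T — not both ✓
  (5) G=T, R=T — same ✓
  (6) G=T ⇒ U: T ✓
  (7) {W, U}: 1/2 true — not all ✓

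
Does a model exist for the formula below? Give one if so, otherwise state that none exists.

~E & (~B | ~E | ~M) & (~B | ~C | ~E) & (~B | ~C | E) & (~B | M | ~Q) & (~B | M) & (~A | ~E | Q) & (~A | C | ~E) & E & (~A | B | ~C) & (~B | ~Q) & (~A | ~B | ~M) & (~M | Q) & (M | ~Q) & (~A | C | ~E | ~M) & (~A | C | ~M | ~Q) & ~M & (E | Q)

Case E = True:
  Clause (~E) is falsified — contradiction.
Case E = False:
  Clause (E) is falsified — contradiction.
Both cases fail, so the formula is unsatisfiable.

Unsatisfiable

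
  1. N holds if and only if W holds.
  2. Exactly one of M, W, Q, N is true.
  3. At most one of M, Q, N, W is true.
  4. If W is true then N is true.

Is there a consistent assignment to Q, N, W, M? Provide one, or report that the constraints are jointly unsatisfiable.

Q=T, N=F, W=F, M=F

  (1) N=F, W=F — same ✓
  (2) {M, W, Q, N}: 1 true — exactly one ✓
  (3) {M, Q, N, W}: 1 true — at most one ✓
  (4) W=F ⇒ N: vacuous ✓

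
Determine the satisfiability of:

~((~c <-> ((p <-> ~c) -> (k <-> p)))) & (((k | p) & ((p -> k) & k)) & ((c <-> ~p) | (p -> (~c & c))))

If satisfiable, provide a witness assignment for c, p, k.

UNSATISFIABLE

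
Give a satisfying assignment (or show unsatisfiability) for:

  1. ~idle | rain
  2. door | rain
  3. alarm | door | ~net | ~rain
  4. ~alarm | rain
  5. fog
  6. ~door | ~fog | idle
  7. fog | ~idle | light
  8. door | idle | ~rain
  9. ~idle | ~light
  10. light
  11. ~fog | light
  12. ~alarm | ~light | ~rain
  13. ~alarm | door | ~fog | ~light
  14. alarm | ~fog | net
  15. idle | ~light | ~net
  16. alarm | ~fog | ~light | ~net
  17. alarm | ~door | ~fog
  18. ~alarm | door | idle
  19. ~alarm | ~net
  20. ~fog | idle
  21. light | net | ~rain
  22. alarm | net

Unsatisfiable — no assignment works.

Case light = True:
  (fog) forces fog = True.
  (~idle | ~light) forces idle = False.
  Clause (~fog | idle) is falsified — contradiction.
Case light = False:
  Clause (light) is falsified — contradiction.
Both cases fail, so the formula is unsatisfiable.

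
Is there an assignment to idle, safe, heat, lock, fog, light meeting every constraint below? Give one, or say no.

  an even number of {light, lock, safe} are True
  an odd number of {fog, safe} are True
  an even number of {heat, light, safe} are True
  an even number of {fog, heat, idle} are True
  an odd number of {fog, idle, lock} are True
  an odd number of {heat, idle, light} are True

UNSATISFIABLE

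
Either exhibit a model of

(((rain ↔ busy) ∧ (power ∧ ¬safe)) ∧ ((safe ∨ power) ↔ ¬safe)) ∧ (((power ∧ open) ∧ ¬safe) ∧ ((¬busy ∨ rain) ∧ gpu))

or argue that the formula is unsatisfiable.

open=T, busy=T, power=T, rain=T, safe=F, gpu=T

  ((rain ↔ busy) ∧ (power ∧ ¬safe)) ∧ ((safe ∨ power) ↔ ¬safe) = True
    (rain ↔ busy) ∧ (power ∧ ¬safe) = True
      rain ↔ busy = True
      power ∧ ¬safe = True
        ¬safe = True
    (safe ∨ power) ↔ ¬safe = True
      safe ∨ power = True
      ¬safe = True
  ((power ∧ open) ∧ ¬safe) ∧ ((¬busy ∨ rain) ∧ gpu) = True
    (power ∧ open) ∧ ¬safe = True
      power ∧ open = True
      ¬safe = True
    (¬busy ∨ rain) ∧ gpu = True
      ¬busy ∨ rain = True
        ¬busy = False
Both conjuncts True, so the formula holds.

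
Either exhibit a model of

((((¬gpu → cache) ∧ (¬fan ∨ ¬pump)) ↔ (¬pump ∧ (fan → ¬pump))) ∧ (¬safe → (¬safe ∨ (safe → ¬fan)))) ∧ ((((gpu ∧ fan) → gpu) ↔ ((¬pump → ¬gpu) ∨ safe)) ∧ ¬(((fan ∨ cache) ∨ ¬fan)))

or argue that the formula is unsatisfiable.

Unsatisfiable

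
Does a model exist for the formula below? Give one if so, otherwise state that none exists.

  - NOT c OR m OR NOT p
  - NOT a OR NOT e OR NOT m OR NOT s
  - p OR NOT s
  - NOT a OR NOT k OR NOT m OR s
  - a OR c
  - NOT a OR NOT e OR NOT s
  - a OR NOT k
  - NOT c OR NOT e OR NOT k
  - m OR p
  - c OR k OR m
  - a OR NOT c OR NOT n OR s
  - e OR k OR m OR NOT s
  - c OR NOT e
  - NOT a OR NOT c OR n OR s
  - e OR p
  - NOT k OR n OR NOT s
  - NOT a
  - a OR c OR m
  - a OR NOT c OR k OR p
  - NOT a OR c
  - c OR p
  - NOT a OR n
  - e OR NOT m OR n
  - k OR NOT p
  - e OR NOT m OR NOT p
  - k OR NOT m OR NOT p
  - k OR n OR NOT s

Unsatisfiable

Case a = True:
  Clause (NOT a) is falsified — contradiction.
Case a = False:
  (a OR c) forces c = True.
  (a OR NOT k) forces k = False.
  (a OR NOT c OR k OR p) forces p = True.
  Clause (k OR NOT p) is falsified — contradiction.
Both cases fail, so the formula is unsatisfiable.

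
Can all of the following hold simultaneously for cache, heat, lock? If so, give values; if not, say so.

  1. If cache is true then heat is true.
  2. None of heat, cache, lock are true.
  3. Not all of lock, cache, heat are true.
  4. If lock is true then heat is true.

cache: False, heat: False, lock: False

  (1) cache=F ⇒ heat: vacuous ✓
  (2) {heat, cache, lock}: 0 true — none ✓
  (3) {lock, cache, heat}: 0/3 true — not all ✓
  (4) lock=F ⇒ heat: vacuous ✓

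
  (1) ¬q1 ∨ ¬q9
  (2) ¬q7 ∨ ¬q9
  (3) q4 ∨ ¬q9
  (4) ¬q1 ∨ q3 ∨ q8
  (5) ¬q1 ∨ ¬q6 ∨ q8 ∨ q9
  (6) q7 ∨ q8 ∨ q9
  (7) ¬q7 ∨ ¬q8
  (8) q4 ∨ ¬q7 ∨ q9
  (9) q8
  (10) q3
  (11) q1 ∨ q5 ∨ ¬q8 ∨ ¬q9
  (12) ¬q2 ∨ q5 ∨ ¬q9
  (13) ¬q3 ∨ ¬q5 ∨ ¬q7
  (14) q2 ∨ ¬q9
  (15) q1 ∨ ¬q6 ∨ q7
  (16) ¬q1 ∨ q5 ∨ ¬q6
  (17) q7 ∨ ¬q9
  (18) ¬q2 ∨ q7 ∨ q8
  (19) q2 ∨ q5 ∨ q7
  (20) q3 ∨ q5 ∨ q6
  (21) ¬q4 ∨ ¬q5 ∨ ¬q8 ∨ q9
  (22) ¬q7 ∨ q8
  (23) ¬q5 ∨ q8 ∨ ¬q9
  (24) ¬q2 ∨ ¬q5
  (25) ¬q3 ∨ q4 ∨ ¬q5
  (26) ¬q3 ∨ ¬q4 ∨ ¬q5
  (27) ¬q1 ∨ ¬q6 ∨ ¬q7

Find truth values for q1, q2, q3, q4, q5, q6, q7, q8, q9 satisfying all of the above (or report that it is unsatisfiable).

q1=F, q2=T, q3=T, q4=T, q5=F, q6=F, q7=F, q8=T, q9=F

Unit clause (q8) forces q8 = True.
Unit clause (q3) forces q3 = True.
In (¬q7 ∨ ¬q8) only ¬q7 is left, so q7 = False.
In (q7 ∨ ¬q9) only ¬q9 is left, so q9 = False.
Set q1 = False.
  then (q1 ∨ ¬q6 ∨ q7) forces q6 = False.
Try q2 = False:
  (q2 ∨ q5 ∨ q7) forces q5 = True.
  (¬q4 ∨ ¬q5 ∨ ¬q8 ∨ q9) forces q4 = False.
  clause (¬q3 ∨ q4 ∨ ¬q5) is falsified — backtrack.
So q2 = True.
  then (¬q2 ∨ ¬q5) forces q5 = False.
Set q4 = True.
All clauses satisfied.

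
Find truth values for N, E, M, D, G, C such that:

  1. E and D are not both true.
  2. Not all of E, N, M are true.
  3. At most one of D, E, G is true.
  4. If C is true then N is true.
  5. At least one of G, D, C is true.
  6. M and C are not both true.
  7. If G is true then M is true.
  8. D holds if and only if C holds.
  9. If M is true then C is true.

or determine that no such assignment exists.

N=T, E=F, M=F, D=T, G=F, C=T

  (1) E=F, D=T — not both ✓
  (2) {E, N, M}: 1/3 true — not all ✓
  (3) {D, E, G}: 1 true — at most one ✓
  (4) C=T ⇒ N: T ✓
  (5) {G, D, C}: 2 true — at least one ✓
  (6) M=F, C=T — not both ✓
  (7) G=F ⇒ M: vacuous ✓
  (8) D=T, C=T — same ✓
  (9) M=F ⇒ C: vacuous ✓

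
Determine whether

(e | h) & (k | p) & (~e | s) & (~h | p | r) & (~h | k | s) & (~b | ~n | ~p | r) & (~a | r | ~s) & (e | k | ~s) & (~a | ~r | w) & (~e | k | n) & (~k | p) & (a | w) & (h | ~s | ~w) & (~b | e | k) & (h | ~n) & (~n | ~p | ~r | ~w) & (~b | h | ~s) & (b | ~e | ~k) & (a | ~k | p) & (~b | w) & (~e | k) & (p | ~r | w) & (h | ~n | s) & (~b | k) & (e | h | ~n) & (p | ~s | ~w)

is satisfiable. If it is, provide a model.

a=F; r=T; b=F; e=F; n=F; w=T; p=T; k=T; s=F; h=T

Set a = False.
  then (a | w) forces w = True.
Set r = True.
Set b = False.
Try e = True:
  (~e | s) forces s = True.
  (h | ~s | ~w) forces h = True.
  (b | ~e | ~k) forces k = False.
  clause (~e | k) is falsified — backtrack.
So e = False.
  then (e | h) forces h = True.
Set n = False.
Set p = True.
Try k = False:
  (~h | k | s) forces s = True.
  clause (e | k | ~s) is falsified — backtrack.
So k = True.
Set s = False.
All clauses satisfied.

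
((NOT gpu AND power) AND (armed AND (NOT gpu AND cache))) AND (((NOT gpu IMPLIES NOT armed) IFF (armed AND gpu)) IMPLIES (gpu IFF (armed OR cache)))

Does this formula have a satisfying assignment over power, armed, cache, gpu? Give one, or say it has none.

Case gpu = True: the conjunct NOT gpu is False.
Case gpu = False: the formula simplifies to (power AND (armed AND cache)) AND (armed IMPLIES NOT ((armed OR cache))).
  armed = True: the conjunct armed IMPLIES NOT ((armed OR cache)) becomes True IMPLIES NOT True = False.
  armed = False: the conjunct armed is False.
Both cases fail — unsatisfiable.

Unsatisfiable — no assignment works.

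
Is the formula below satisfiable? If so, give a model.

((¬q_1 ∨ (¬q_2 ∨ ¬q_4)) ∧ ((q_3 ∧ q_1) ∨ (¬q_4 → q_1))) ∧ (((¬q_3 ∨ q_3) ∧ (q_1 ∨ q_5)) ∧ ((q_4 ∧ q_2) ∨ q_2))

q_1 = True, q_2 = True, q_3 = False, q_4 = False, q_5 = True

  (¬q_1 ∨ (¬q_2 ∨ ¬q_4)) ∧ ((q_3 ∧ q_1) ∨ (¬q_4 → q_1)) = True
    ¬q_1 ∨ (¬q_2 ∨ ¬q_4) = True
      ¬q_1 = False
      ¬q_2 ∨ ¬q_4 = True
        ¬q_2 = False
        ¬q_4 = True
    (q_3 ∧ q_1) ∨ (¬q_4 → q_1) = True
      q_3 ∧ q_1 = False
      ¬q_4 → q_1 = True
        ¬q_4 = True
  ((¬q_3 ∨ q_3) ∧ (q_1 ∨ q_5)) ∧ ((q_4 ∧ q_2) ∨ q_2) = True
    (¬q_3 ∨ q_3) ∧ (q_1 ∨ q_5) = True
      ¬q_3 ∨ q_3 = True
        ¬q_3 = True
      q_1 ∨ q_5 = True
    (q_4 ∧ q_2) ∨ q_2 = True
      q_4 ∧ q_2 = False
Both conjuncts True, so the formula holds.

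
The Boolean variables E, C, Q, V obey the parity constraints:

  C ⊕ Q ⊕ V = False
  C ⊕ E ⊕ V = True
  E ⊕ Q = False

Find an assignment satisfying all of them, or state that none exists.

UNSATISFIABLE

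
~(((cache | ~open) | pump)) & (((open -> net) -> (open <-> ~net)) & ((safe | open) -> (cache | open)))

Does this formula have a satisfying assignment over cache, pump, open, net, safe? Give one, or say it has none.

cache = False, pump = False, open = True, net = False, safe = False

  ~(((cache | ~open) | pump)) = True
    (cache | ~open) | pump = False
      cache | ~open = False
        ~open = False
  ((open -> net) -> (open <-> ~net)) & ((safe | open) -> (cache | open)) = True
    (open -> net) -> (open <-> ~net) = True
      open -> net = False
      open <-> ~net = True
        ~net = True
    (safe | open) -> (cache | open) = True
      safe | open = True
      cache | open = True
Both conjuncts True, so the formula holds.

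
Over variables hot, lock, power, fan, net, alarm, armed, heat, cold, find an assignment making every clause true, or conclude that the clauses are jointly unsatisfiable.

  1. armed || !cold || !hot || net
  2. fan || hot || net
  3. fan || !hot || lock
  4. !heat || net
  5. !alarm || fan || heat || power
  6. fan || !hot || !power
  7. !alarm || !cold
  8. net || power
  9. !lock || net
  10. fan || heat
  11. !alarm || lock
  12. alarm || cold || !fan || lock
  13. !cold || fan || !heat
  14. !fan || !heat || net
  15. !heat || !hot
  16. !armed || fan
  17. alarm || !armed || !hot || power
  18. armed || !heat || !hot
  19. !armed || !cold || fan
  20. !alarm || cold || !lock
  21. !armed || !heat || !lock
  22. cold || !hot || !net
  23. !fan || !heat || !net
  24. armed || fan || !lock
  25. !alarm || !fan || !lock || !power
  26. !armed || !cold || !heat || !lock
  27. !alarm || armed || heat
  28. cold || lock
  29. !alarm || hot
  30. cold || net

hot=T, lock=F, power=T, fan=T, net=T, alarm=F, armed=F, heat=F, cold=T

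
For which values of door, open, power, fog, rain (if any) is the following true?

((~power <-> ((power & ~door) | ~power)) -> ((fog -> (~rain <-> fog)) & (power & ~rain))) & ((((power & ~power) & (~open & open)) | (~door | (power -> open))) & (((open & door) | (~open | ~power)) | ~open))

door = True, open = True, power = True, fog = False, rain = False

  (~power <-> ((power & ~door) | ~power)) -> ((fog -> (~rain <-> fog)) & (power & ~rain)) = True
    ~power <-> ((power & ~door) | ~power) = True
      ~power = False
      (power & ~door) | ~power = False
        power & ~door = False
          ~door = False
        ~power = False
    (fog -> (~rain <-> fog)) & (power & ~rain) = True
      fog -> (~rain <-> fog) = True
        ~rain <-> fog = False
          ~rain = True
      power & ~rain = True
        ~rain = True
  (((power & ~power) & (~open & open)) | (~door | (power -> open))) & (((open & door) | (~open | ~power)) | ~open) = True
    ((power & ~power) & (~open & open)) | (~door | (power -> open)) = True
      (power & ~power) & (~open & open) = False
        power & ~power = False
          ~power = False
        ~open & open = False
          ~open = False
      ~door | (power -> open) = True
        ~door = False
        power -> open = True
    ((open & door) | (~open | ~power)) | ~open = True
      (open & door) | (~open | ~power) = True
        open & door = True
        ~open | ~power = False
          ~open = False
          ~power = False
      ~open = False
Both conjuncts True, so the formula holds.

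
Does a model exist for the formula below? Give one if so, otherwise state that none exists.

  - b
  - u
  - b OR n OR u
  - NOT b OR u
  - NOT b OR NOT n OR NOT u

Unit clause (b) forces b = True.
Unit clause (u) forces u = True.
In (NOT b OR NOT n OR NOT u) only NOT n is left, so n = False.
Check each clause:
  (b): b holds.
  (u): u holds.
  (b OR n OR u): b holds.
  (NOT b OR u): u holds.
  (NOT b OR NOT n OR NOT u): NOT n holds.
All clauses satisfied.

u: True; b: True; n: False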